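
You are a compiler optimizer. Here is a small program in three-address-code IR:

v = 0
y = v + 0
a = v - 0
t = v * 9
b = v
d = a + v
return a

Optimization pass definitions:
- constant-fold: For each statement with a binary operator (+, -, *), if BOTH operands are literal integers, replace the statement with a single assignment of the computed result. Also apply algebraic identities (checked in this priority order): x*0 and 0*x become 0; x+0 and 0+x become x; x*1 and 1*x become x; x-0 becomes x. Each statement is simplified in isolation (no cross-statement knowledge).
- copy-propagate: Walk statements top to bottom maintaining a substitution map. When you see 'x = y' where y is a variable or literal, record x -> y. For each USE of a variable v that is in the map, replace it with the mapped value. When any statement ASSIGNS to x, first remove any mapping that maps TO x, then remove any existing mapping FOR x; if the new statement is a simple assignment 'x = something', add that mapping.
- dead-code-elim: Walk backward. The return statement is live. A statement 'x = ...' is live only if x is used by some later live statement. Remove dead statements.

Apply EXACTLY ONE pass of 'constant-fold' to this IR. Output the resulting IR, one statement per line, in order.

Answer: v = 0
y = v
a = v
t = v * 9
b = v
d = a + v
return a

Derivation:
Applying constant-fold statement-by-statement:
  [1] v = 0  (unchanged)
  [2] y = v + 0  -> y = v
  [3] a = v - 0  -> a = v
  [4] t = v * 9  (unchanged)
  [5] b = v  (unchanged)
  [6] d = a + v  (unchanged)
  [7] return a  (unchanged)
Result (7 stmts):
  v = 0
  y = v
  a = v
  t = v * 9
  b = v
  d = a + v
  return a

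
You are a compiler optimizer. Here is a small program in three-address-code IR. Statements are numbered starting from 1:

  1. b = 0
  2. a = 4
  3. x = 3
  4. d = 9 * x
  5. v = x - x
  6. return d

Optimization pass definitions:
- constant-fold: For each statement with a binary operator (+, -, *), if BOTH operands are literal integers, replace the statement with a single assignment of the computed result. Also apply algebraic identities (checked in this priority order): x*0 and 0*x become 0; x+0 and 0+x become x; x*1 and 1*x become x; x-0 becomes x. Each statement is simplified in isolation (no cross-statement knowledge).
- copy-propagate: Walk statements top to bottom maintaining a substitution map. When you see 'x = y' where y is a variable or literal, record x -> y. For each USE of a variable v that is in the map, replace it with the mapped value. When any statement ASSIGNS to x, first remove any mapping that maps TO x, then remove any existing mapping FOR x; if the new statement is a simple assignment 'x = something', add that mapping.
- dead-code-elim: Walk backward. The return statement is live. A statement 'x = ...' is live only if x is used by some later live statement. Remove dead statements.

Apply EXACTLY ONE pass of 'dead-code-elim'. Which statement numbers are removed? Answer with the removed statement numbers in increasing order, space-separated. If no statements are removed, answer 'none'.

Backward liveness scan:
Stmt 1 'b = 0': DEAD (b not in live set [])
Stmt 2 'a = 4': DEAD (a not in live set [])
Stmt 3 'x = 3': KEEP (x is live); live-in = []
Stmt 4 'd = 9 * x': KEEP (d is live); live-in = ['x']
Stmt 5 'v = x - x': DEAD (v not in live set ['d'])
Stmt 6 'return d': KEEP (return); live-in = ['d']
Removed statement numbers: [1, 2, 5]
Surviving IR:
  x = 3
  d = 9 * x
  return d

Answer: 1 2 5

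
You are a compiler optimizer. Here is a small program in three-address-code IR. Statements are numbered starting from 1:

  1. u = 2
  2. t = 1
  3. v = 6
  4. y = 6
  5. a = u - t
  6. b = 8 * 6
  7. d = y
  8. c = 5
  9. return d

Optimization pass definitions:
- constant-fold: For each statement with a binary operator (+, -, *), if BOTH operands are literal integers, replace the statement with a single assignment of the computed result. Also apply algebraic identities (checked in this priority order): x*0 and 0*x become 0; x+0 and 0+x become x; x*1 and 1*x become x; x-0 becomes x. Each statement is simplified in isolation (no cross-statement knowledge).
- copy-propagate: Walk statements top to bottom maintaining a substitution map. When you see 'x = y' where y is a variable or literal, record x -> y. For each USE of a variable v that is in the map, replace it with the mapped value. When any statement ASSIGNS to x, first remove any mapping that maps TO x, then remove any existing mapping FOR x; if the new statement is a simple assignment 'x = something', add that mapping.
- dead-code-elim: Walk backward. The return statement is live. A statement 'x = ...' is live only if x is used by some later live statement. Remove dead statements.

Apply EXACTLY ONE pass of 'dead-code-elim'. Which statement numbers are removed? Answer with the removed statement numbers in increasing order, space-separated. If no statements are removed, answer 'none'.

Answer: 1 2 3 5 6 8

Derivation:
Backward liveness scan:
Stmt 1 'u = 2': DEAD (u not in live set [])
Stmt 2 't = 1': DEAD (t not in live set [])
Stmt 3 'v = 6': DEAD (v not in live set [])
Stmt 4 'y = 6': KEEP (y is live); live-in = []
Stmt 5 'a = u - t': DEAD (a not in live set ['y'])
Stmt 6 'b = 8 * 6': DEAD (b not in live set ['y'])
Stmt 7 'd = y': KEEP (d is live); live-in = ['y']
Stmt 8 'c = 5': DEAD (c not in live set ['d'])
Stmt 9 'return d': KEEP (return); live-in = ['d']
Removed statement numbers: [1, 2, 3, 5, 6, 8]
Surviving IR:
  y = 6
  d = y
  return d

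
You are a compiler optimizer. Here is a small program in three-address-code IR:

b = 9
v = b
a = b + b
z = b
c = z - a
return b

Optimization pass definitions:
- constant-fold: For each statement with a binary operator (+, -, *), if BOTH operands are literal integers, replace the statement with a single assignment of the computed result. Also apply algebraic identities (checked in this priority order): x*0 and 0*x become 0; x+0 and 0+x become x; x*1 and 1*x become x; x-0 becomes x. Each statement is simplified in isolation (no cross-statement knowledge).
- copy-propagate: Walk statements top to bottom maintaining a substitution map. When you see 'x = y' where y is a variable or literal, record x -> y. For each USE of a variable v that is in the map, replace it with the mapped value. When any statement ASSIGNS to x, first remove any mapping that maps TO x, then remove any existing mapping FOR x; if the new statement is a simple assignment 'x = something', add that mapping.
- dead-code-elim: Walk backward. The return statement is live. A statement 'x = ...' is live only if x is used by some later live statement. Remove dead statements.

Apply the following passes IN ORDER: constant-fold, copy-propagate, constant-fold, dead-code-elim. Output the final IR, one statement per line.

Initial IR:
  b = 9
  v = b
  a = b + b
  z = b
  c = z - a
  return b
After constant-fold (6 stmts):
  b = 9
  v = b
  a = b + b
  z = b
  c = z - a
  return b
After copy-propagate (6 stmts):
  b = 9
  v = 9
  a = 9 + 9
  z = 9
  c = 9 - a
  return 9
After constant-fold (6 stmts):
  b = 9
  v = 9
  a = 18
  z = 9
  c = 9 - a
  return 9
After dead-code-elim (1 stmts):
  return 9

Answer: return 9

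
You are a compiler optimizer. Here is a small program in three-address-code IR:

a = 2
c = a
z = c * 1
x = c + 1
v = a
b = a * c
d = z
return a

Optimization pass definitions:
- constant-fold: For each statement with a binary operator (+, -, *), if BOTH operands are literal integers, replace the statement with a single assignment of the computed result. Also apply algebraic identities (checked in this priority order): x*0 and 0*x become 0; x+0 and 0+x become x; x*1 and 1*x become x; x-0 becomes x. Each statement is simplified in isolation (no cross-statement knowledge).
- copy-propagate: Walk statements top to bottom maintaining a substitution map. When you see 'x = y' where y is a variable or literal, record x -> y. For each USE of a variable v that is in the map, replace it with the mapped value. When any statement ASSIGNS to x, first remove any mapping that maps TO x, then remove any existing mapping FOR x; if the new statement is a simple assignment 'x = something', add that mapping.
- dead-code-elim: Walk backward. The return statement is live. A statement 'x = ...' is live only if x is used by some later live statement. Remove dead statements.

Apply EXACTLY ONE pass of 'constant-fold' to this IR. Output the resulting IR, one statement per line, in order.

Answer: a = 2
c = a
z = c
x = c + 1
v = a
b = a * c
d = z
return a

Derivation:
Applying constant-fold statement-by-statement:
  [1] a = 2  (unchanged)
  [2] c = a  (unchanged)
  [3] z = c * 1  -> z = c
  [4] x = c + 1  (unchanged)
  [5] v = a  (unchanged)
  [6] b = a * c  (unchanged)
  [7] d = z  (unchanged)
  [8] return a  (unchanged)
Result (8 stmts):
  a = 2
  c = a
  z = c
  x = c + 1
  v = a
  b = a * c
  d = z
  return a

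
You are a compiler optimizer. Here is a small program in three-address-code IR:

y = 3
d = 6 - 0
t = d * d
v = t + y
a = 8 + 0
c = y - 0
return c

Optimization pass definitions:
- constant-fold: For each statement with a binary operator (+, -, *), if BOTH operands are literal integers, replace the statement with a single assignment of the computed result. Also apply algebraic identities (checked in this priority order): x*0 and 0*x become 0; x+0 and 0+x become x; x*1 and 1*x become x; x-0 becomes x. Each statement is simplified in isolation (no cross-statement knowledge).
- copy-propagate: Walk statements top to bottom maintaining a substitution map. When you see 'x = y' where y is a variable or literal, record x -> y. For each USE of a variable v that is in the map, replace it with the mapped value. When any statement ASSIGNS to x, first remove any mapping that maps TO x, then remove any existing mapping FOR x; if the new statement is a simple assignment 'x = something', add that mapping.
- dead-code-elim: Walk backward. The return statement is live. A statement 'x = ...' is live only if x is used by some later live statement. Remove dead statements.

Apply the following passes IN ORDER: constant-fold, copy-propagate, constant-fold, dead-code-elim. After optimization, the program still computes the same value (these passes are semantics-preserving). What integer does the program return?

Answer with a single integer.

Answer: 3

Derivation:
Initial IR:
  y = 3
  d = 6 - 0
  t = d * d
  v = t + y
  a = 8 + 0
  c = y - 0
  return c
After constant-fold (7 stmts):
  y = 3
  d = 6
  t = d * d
  v = t + y
  a = 8
  c = y
  return c
After copy-propagate (7 stmts):
  y = 3
  d = 6
  t = 6 * 6
  v = t + 3
  a = 8
  c = 3
  return 3
After constant-fold (7 stmts):
  y = 3
  d = 6
  t = 36
  v = t + 3
  a = 8
  c = 3
  return 3
After dead-code-elim (1 stmts):
  return 3
Evaluate:
  y = 3  =>  y = 3
  d = 6 - 0  =>  d = 6
  t = d * d  =>  t = 36
  v = t + y  =>  v = 39
  a = 8 + 0  =>  a = 8
  c = y - 0  =>  c = 3
  return c = 3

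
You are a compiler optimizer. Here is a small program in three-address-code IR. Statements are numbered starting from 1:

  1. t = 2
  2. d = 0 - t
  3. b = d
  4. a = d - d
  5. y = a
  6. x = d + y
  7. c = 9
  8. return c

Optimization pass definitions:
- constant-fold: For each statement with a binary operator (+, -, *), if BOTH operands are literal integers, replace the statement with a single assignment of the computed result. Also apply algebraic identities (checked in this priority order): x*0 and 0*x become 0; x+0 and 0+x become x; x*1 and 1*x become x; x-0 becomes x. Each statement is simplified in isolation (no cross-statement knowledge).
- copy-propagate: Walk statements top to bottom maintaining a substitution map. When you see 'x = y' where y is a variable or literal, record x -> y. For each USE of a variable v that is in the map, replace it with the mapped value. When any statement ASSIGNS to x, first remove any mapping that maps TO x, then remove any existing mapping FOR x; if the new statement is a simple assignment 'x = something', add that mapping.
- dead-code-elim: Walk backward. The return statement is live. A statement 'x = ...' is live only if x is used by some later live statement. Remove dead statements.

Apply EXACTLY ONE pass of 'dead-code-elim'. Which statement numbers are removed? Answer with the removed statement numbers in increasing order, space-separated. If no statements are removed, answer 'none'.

Backward liveness scan:
Stmt 1 't = 2': DEAD (t not in live set [])
Stmt 2 'd = 0 - t': DEAD (d not in live set [])
Stmt 3 'b = d': DEAD (b not in live set [])
Stmt 4 'a = d - d': DEAD (a not in live set [])
Stmt 5 'y = a': DEAD (y not in live set [])
Stmt 6 'x = d + y': DEAD (x not in live set [])
Stmt 7 'c = 9': KEEP (c is live); live-in = []
Stmt 8 'return c': KEEP (return); live-in = ['c']
Removed statement numbers: [1, 2, 3, 4, 5, 6]
Surviving IR:
  c = 9
  return c

Answer: 1 2 3 4 5 6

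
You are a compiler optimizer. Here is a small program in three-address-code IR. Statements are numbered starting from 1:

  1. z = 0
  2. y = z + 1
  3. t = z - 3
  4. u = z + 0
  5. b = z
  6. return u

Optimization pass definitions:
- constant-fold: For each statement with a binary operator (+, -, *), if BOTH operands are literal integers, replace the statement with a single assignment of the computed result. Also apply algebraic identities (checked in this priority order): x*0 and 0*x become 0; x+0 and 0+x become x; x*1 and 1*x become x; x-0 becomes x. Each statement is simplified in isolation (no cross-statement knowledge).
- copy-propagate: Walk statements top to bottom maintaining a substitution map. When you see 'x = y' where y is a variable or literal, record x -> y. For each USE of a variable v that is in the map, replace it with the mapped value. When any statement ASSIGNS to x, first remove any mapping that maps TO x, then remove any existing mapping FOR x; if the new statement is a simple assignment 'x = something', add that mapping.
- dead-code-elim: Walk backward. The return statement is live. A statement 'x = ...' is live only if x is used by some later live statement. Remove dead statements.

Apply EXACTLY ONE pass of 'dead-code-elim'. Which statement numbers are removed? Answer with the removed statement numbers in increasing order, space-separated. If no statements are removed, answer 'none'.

Answer: 2 3 5

Derivation:
Backward liveness scan:
Stmt 1 'z = 0': KEEP (z is live); live-in = []
Stmt 2 'y = z + 1': DEAD (y not in live set ['z'])
Stmt 3 't = z - 3': DEAD (t not in live set ['z'])
Stmt 4 'u = z + 0': KEEP (u is live); live-in = ['z']
Stmt 5 'b = z': DEAD (b not in live set ['u'])
Stmt 6 'return u': KEEP (return); live-in = ['u']
Removed statement numbers: [2, 3, 5]
Surviving IR:
  z = 0
  u = z + 0
  return u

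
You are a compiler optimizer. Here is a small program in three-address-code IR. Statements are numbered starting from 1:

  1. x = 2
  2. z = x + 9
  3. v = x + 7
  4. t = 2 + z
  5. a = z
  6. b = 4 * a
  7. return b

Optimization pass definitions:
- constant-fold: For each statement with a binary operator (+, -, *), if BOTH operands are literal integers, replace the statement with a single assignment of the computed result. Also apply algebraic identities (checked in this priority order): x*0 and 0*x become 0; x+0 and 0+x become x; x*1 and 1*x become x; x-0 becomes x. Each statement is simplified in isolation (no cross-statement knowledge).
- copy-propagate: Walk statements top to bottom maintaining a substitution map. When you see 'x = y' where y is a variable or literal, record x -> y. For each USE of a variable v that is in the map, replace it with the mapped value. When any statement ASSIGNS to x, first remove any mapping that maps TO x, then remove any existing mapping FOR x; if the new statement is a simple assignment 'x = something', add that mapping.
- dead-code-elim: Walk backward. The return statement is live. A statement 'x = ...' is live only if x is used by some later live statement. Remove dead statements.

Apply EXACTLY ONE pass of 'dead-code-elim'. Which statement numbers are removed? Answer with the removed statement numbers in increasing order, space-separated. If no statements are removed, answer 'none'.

Answer: 3 4

Derivation:
Backward liveness scan:
Stmt 1 'x = 2': KEEP (x is live); live-in = []
Stmt 2 'z = x + 9': KEEP (z is live); live-in = ['x']
Stmt 3 'v = x + 7': DEAD (v not in live set ['z'])
Stmt 4 't = 2 + z': DEAD (t not in live set ['z'])
Stmt 5 'a = z': KEEP (a is live); live-in = ['z']
Stmt 6 'b = 4 * a': KEEP (b is live); live-in = ['a']
Stmt 7 'return b': KEEP (return); live-in = ['b']
Removed statement numbers: [3, 4]
Surviving IR:
  x = 2
  z = x + 9
  a = z
  b = 4 * a
  return b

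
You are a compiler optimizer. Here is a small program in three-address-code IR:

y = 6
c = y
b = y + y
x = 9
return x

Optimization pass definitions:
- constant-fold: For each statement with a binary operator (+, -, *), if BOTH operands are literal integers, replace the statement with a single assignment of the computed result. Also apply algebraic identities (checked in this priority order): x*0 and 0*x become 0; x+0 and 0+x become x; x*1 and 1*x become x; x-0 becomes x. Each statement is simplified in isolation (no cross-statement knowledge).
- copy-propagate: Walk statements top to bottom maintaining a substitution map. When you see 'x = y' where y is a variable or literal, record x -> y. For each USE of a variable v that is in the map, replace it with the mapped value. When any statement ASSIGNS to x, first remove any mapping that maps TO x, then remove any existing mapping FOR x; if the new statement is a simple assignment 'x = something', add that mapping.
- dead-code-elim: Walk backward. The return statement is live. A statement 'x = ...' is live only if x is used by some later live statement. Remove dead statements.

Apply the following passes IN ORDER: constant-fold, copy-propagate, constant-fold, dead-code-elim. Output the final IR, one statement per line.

Initial IR:
  y = 6
  c = y
  b = y + y
  x = 9
  return x
After constant-fold (5 stmts):
  y = 6
  c = y
  b = y + y
  x = 9
  return x
After copy-propagate (5 stmts):
  y = 6
  c = 6
  b = 6 + 6
  x = 9
  return 9
After constant-fold (5 stmts):
  y = 6
  c = 6
  b = 12
  x = 9
  return 9
After dead-code-elim (1 stmts):
  return 9

Answer: return 9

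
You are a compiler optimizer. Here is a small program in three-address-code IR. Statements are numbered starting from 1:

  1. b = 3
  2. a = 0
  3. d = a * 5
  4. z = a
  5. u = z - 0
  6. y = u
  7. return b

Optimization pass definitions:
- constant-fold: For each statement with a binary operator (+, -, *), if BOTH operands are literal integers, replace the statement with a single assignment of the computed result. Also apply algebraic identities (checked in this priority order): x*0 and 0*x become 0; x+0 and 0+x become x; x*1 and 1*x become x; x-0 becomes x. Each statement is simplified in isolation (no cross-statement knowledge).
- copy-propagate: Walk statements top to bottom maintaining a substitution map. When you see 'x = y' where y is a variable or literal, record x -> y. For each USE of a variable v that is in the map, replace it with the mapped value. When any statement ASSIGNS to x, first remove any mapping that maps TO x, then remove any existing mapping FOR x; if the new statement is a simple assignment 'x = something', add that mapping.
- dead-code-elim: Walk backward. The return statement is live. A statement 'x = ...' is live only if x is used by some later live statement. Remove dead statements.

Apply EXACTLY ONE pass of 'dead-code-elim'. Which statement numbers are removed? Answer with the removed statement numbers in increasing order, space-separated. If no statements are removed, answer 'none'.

Backward liveness scan:
Stmt 1 'b = 3': KEEP (b is live); live-in = []
Stmt 2 'a = 0': DEAD (a not in live set ['b'])
Stmt 3 'd = a * 5': DEAD (d not in live set ['b'])
Stmt 4 'z = a': DEAD (z not in live set ['b'])
Stmt 5 'u = z - 0': DEAD (u not in live set ['b'])
Stmt 6 'y = u': DEAD (y not in live set ['b'])
Stmt 7 'return b': KEEP (return); live-in = ['b']
Removed statement numbers: [2, 3, 4, 5, 6]
Surviving IR:
  b = 3
  return b

Answer: 2 3 4 5 6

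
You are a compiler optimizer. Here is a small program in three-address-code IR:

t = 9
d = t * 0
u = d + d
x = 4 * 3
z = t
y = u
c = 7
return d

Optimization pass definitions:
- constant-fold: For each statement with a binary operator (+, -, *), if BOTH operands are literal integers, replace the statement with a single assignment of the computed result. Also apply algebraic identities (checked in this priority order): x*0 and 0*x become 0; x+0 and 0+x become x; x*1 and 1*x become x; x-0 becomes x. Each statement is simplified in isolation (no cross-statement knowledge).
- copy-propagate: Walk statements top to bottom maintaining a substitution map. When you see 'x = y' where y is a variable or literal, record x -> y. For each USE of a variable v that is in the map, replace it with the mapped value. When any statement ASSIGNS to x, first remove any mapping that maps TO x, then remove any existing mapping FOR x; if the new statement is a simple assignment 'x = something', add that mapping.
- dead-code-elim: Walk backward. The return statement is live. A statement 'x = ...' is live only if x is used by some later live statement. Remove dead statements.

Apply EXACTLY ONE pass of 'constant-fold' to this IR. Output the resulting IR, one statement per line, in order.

Applying constant-fold statement-by-statement:
  [1] t = 9  (unchanged)
  [2] d = t * 0  -> d = 0
  [3] u = d + d  (unchanged)
  [4] x = 4 * 3  -> x = 12
  [5] z = t  (unchanged)
  [6] y = u  (unchanged)
  [7] c = 7  (unchanged)
  [8] return d  (unchanged)
Result (8 stmts):
  t = 9
  d = 0
  u = d + d
  x = 12
  z = t
  y = u
  c = 7
  return d

Answer: t = 9
d = 0
u = d + d
x = 12
z = t
y = u
c = 7
return d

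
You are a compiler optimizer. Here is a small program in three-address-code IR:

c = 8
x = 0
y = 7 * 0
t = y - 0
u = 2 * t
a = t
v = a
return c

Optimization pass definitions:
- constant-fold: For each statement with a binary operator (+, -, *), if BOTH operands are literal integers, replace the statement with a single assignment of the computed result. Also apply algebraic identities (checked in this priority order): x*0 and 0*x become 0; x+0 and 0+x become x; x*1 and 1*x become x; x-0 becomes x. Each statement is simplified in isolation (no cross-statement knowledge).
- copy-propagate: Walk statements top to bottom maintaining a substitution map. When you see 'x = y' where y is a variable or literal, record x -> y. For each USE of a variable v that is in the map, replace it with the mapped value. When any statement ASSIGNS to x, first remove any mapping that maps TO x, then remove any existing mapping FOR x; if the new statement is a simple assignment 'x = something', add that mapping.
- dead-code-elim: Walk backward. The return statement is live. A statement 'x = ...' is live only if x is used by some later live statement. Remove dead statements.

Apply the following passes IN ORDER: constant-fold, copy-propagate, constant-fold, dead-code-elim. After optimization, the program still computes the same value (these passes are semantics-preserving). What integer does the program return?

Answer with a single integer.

Answer: 8

Derivation:
Initial IR:
  c = 8
  x = 0
  y = 7 * 0
  t = y - 0
  u = 2 * t
  a = t
  v = a
  return c
After constant-fold (8 stmts):
  c = 8
  x = 0
  y = 0
  t = y
  u = 2 * t
  a = t
  v = a
  return c
After copy-propagate (8 stmts):
  c = 8
  x = 0
  y = 0
  t = 0
  u = 2 * 0
  a = 0
  v = 0
  return 8
After constant-fold (8 stmts):
  c = 8
  x = 0
  y = 0
  t = 0
  u = 0
  a = 0
  v = 0
  return 8
After dead-code-elim (1 stmts):
  return 8
Evaluate:
  c = 8  =>  c = 8
  x = 0  =>  x = 0
  y = 7 * 0  =>  y = 0
  t = y - 0  =>  t = 0
  u = 2 * t  =>  u = 0
  a = t  =>  a = 0
  v = a  =>  v = 0
  return c = 8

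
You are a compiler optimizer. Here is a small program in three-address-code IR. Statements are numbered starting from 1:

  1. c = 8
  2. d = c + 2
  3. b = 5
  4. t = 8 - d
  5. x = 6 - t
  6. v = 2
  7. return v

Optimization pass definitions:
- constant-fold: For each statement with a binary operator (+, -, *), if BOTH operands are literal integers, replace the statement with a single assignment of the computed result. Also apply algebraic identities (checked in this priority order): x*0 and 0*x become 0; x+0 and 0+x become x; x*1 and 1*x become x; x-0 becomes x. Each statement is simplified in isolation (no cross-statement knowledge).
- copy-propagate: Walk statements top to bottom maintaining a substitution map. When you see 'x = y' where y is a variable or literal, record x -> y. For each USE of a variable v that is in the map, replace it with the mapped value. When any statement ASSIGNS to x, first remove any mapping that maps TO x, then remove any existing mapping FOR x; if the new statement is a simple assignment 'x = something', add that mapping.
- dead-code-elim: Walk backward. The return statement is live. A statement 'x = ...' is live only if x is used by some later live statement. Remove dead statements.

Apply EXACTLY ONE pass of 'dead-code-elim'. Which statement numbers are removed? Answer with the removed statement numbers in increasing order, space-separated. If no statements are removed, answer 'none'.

Backward liveness scan:
Stmt 1 'c = 8': DEAD (c not in live set [])
Stmt 2 'd = c + 2': DEAD (d not in live set [])
Stmt 3 'b = 5': DEAD (b not in live set [])
Stmt 4 't = 8 - d': DEAD (t not in live set [])
Stmt 5 'x = 6 - t': DEAD (x not in live set [])
Stmt 6 'v = 2': KEEP (v is live); live-in = []
Stmt 7 'return v': KEEP (return); live-in = ['v']
Removed statement numbers: [1, 2, 3, 4, 5]
Surviving IR:
  v = 2
  return v

Answer: 1 2 3 4 5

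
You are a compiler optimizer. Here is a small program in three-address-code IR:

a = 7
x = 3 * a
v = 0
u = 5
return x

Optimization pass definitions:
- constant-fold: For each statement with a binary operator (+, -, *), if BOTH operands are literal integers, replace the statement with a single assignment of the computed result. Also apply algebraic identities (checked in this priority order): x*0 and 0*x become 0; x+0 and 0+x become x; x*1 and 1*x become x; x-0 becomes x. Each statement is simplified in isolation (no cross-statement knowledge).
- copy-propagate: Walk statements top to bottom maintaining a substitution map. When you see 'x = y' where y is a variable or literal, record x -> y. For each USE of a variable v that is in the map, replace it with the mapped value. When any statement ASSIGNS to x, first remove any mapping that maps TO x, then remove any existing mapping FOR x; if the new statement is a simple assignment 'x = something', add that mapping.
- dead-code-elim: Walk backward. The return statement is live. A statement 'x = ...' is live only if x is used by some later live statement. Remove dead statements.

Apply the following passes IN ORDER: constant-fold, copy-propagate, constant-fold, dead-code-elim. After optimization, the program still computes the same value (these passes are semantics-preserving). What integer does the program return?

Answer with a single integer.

Initial IR:
  a = 7
  x = 3 * a
  v = 0
  u = 5
  return x
After constant-fold (5 stmts):
  a = 7
  x = 3 * a
  v = 0
  u = 5
  return x
After copy-propagate (5 stmts):
  a = 7
  x = 3 * 7
  v = 0
  u = 5
  return x
After constant-fold (5 stmts):
  a = 7
  x = 21
  v = 0
  u = 5
  return x
After dead-code-elim (2 stmts):
  x = 21
  return x
Evaluate:
  a = 7  =>  a = 7
  x = 3 * a  =>  x = 21
  v = 0  =>  v = 0
  u = 5  =>  u = 5
  return x = 21

Answer: 21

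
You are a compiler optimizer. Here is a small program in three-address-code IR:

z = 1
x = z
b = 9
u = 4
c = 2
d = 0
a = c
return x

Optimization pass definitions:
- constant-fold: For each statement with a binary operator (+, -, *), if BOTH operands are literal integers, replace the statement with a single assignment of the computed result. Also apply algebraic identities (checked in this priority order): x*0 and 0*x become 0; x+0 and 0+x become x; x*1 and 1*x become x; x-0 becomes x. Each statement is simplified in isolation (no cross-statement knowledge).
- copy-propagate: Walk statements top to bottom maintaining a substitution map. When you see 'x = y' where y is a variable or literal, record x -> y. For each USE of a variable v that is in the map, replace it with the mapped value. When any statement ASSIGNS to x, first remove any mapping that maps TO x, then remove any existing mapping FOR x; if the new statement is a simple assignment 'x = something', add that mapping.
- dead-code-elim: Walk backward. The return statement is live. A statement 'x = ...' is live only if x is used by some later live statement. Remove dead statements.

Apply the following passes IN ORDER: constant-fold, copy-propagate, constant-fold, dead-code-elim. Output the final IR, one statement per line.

Initial IR:
  z = 1
  x = z
  b = 9
  u = 4
  c = 2
  d = 0
  a = c
  return x
After constant-fold (8 stmts):
  z = 1
  x = z
  b = 9
  u = 4
  c = 2
  d = 0
  a = c
  return x
After copy-propagate (8 stmts):
  z = 1
  x = 1
  b = 9
  u = 4
  c = 2
  d = 0
  a = 2
  return 1
After constant-fold (8 stmts):
  z = 1
  x = 1
  b = 9
  u = 4
  c = 2
  d = 0
  a = 2
  return 1
After dead-code-elim (1 stmts):
  return 1

Answer: return 1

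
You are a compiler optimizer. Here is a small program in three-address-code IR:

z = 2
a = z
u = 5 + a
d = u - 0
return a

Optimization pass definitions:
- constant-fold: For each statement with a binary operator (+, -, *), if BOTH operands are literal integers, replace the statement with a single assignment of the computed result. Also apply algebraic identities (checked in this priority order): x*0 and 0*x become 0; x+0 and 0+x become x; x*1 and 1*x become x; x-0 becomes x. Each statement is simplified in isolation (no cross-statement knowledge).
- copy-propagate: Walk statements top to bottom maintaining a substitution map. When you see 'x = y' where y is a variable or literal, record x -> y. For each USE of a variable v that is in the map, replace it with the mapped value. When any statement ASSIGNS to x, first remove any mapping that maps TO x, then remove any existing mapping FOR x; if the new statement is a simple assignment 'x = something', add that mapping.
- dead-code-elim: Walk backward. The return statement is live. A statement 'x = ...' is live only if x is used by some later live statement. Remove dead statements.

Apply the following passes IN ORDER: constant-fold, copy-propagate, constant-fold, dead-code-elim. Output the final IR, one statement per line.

Answer: return 2

Derivation:
Initial IR:
  z = 2
  a = z
  u = 5 + a
  d = u - 0
  return a
After constant-fold (5 stmts):
  z = 2
  a = z
  u = 5 + a
  d = u
  return a
After copy-propagate (5 stmts):
  z = 2
  a = 2
  u = 5 + 2
  d = u
  return 2
After constant-fold (5 stmts):
  z = 2
  a = 2
  u = 7
  d = u
  return 2
After dead-code-elim (1 stmts):
  return 2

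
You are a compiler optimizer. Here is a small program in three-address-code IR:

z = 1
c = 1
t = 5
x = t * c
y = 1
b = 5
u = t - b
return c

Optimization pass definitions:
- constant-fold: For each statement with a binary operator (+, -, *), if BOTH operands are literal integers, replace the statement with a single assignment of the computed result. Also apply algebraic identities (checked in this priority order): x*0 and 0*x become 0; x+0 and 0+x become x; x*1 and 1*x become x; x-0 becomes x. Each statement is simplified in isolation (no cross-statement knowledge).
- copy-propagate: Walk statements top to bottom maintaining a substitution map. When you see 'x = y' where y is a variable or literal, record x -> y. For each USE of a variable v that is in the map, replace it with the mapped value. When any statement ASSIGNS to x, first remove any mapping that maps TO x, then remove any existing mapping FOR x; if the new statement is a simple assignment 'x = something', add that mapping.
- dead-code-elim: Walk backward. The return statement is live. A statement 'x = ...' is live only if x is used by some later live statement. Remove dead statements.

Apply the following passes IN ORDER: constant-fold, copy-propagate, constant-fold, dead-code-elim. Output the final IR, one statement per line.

Initial IR:
  z = 1
  c = 1
  t = 5
  x = t * c
  y = 1
  b = 5
  u = t - b
  return c
After constant-fold (8 stmts):
  z = 1
  c = 1
  t = 5
  x = t * c
  y = 1
  b = 5
  u = t - b
  return c
After copy-propagate (8 stmts):
  z = 1
  c = 1
  t = 5
  x = 5 * 1
  y = 1
  b = 5
  u = 5 - 5
  return 1
After constant-fold (8 stmts):
  z = 1
  c = 1
  t = 5
  x = 5
  y = 1
  b = 5
  u = 0
  return 1
After dead-code-elim (1 stmts):
  return 1

Answer: return 1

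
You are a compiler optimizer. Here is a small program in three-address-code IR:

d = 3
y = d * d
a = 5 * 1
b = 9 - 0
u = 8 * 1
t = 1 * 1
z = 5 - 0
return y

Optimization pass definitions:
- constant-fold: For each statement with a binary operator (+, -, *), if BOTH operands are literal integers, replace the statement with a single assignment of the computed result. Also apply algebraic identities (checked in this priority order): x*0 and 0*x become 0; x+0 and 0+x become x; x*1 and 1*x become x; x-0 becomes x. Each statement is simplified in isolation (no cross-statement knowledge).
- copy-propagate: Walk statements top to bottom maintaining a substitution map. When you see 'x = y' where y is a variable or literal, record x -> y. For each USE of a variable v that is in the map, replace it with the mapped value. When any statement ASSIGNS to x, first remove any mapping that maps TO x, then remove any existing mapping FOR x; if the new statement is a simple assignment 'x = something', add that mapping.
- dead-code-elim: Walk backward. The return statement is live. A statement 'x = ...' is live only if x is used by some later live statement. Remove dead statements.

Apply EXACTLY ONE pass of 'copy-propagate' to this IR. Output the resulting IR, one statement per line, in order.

Answer: d = 3
y = 3 * 3
a = 5 * 1
b = 9 - 0
u = 8 * 1
t = 1 * 1
z = 5 - 0
return y

Derivation:
Applying copy-propagate statement-by-statement:
  [1] d = 3  (unchanged)
  [2] y = d * d  -> y = 3 * 3
  [3] a = 5 * 1  (unchanged)
  [4] b = 9 - 0  (unchanged)
  [5] u = 8 * 1  (unchanged)
  [6] t = 1 * 1  (unchanged)
  [7] z = 5 - 0  (unchanged)
  [8] return y  (unchanged)
Result (8 stmts):
  d = 3
  y = 3 * 3
  a = 5 * 1
  b = 9 - 0
  u = 8 * 1
  t = 1 * 1
  z = 5 - 0
  return y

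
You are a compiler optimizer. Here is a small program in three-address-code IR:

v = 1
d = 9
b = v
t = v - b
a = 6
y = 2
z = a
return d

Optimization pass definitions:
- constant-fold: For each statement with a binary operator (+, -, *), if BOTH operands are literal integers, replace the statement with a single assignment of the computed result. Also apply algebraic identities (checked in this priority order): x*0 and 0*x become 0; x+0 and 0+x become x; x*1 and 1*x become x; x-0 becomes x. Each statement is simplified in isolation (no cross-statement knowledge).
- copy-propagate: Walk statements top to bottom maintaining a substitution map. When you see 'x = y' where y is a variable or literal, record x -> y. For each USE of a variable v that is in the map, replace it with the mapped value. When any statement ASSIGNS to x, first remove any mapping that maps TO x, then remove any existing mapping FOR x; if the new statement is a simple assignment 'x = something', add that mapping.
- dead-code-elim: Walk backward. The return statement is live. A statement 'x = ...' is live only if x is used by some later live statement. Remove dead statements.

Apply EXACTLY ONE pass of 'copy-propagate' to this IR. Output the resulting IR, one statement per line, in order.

Answer: v = 1
d = 9
b = 1
t = 1 - 1
a = 6
y = 2
z = 6
return 9

Derivation:
Applying copy-propagate statement-by-statement:
  [1] v = 1  (unchanged)
  [2] d = 9  (unchanged)
  [3] b = v  -> b = 1
  [4] t = v - b  -> t = 1 - 1
  [5] a = 6  (unchanged)
  [6] y = 2  (unchanged)
  [7] z = a  -> z = 6
  [8] return d  -> return 9
Result (8 stmts):
  v = 1
  d = 9
  b = 1
  t = 1 - 1
  a = 6
  y = 2
  z = 6
  return 9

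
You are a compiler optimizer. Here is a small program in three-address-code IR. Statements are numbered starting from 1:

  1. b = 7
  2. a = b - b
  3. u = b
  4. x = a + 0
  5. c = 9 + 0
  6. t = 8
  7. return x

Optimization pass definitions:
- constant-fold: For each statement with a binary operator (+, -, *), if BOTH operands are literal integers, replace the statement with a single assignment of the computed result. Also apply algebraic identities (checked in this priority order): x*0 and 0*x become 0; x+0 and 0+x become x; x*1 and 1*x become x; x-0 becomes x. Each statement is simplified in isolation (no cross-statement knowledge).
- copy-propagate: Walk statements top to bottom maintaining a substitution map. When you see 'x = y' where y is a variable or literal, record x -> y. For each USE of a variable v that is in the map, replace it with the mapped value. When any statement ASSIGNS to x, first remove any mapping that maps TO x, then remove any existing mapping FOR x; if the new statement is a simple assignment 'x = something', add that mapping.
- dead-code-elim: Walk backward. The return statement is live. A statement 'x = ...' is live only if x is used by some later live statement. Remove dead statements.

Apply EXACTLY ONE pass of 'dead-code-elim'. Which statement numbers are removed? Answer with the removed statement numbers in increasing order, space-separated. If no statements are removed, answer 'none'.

Answer: 3 5 6

Derivation:
Backward liveness scan:
Stmt 1 'b = 7': KEEP (b is live); live-in = []
Stmt 2 'a = b - b': KEEP (a is live); live-in = ['b']
Stmt 3 'u = b': DEAD (u not in live set ['a'])
Stmt 4 'x = a + 0': KEEP (x is live); live-in = ['a']
Stmt 5 'c = 9 + 0': DEAD (c not in live set ['x'])
Stmt 6 't = 8': DEAD (t not in live set ['x'])
Stmt 7 'return x': KEEP (return); live-in = ['x']
Removed statement numbers: [3, 5, 6]
Surviving IR:
  b = 7
  a = b - b
  x = a + 0
  return x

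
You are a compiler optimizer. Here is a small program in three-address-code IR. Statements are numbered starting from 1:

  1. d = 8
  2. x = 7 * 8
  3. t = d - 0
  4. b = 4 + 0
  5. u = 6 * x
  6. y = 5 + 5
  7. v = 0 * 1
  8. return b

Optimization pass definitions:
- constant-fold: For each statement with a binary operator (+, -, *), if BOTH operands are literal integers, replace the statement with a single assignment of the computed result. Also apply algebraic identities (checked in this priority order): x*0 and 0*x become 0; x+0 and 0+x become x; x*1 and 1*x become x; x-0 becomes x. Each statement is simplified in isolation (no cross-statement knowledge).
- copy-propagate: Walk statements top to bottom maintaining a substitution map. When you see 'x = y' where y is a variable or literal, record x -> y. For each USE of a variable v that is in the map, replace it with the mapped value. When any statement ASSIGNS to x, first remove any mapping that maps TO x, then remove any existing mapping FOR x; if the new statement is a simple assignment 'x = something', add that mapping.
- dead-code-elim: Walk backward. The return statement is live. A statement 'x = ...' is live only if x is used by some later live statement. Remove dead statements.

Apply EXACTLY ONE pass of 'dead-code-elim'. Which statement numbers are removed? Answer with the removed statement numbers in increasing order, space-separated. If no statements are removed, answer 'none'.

Answer: 1 2 3 5 6 7

Derivation:
Backward liveness scan:
Stmt 1 'd = 8': DEAD (d not in live set [])
Stmt 2 'x = 7 * 8': DEAD (x not in live set [])
Stmt 3 't = d - 0': DEAD (t not in live set [])
Stmt 4 'b = 4 + 0': KEEP (b is live); live-in = []
Stmt 5 'u = 6 * x': DEAD (u not in live set ['b'])
Stmt 6 'y = 5 + 5': DEAD (y not in live set ['b'])
Stmt 7 'v = 0 * 1': DEAD (v not in live set ['b'])
Stmt 8 'return b': KEEP (return); live-in = ['b']
Removed statement numbers: [1, 2, 3, 5, 6, 7]
Surviving IR:
  b = 4 + 0
  return b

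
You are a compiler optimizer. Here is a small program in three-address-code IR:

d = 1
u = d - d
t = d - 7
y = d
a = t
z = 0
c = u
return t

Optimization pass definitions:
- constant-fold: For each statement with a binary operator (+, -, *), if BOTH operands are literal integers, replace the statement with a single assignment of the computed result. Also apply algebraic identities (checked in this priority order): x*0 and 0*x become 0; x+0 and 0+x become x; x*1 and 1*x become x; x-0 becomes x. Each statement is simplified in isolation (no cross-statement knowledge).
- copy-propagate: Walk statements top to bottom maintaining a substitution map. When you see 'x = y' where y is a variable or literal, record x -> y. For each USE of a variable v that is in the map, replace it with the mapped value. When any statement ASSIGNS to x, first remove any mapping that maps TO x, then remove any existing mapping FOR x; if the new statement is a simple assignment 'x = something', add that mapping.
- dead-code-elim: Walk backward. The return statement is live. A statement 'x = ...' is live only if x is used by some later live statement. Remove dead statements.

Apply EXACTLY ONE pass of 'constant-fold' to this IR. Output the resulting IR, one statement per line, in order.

Applying constant-fold statement-by-statement:
  [1] d = 1  (unchanged)
  [2] u = d - d  (unchanged)
  [3] t = d - 7  (unchanged)
  [4] y = d  (unchanged)
  [5] a = t  (unchanged)
  [6] z = 0  (unchanged)
  [7] c = u  (unchanged)
  [8] return t  (unchanged)
Result (8 stmts):
  d = 1
  u = d - d
  t = d - 7
  y = d
  a = t
  z = 0
  c = u
  return t

Answer: d = 1
u = d - d
t = d - 7
y = d
a = t
z = 0
c = u
return t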